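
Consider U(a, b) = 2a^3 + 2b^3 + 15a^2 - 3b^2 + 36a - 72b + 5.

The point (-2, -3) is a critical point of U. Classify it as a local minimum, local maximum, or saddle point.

saddle point

The mixed partial ∂²U/∂a∂b is 0, so the Hessian at any point is diag(U_aa, U_bb) = diag(6(2a + 5), 6(2b - 1)).
At (-2, -3): H = diag(6, -42).
The eigenvalues have opposite signs, so H is indefinite: a saddle point.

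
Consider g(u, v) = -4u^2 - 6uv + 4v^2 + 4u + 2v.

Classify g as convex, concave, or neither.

g is quadratic, so its Hessian is the constant matrix H = [[-8, -6], [-6, 8]].
det(H) = -100, tr(H) = 0.
det(H) < 0, so H is indefinite: neither convex nor concave.

neither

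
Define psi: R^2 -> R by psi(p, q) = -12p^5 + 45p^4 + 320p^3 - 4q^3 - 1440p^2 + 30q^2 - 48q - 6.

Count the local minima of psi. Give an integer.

psi separates as a function of p plus a function of q, so ∇psi=0 decouples.
∂psi/∂p = -60p(p - 4)(p - 3)(p + 4) = 0 at p ∈ {-4, 0, 3, 4}; ∂psi/∂q = -12(q - 4)(q - 1) = 0 at q ∈ {1, 4}.
The Hessian is diagonal: diag(psi_pp, psi_qq). Second derivatives: psi_pp(-4)=13440, psi_pp(0)=-2880, psi_pp(3)=1260, psi_pp(4)=-1920; psi_qq(1)=36, psi_qq(4)=-36.
Local minima occur where both diagonal entries positive: (-4, 1), (3, 1). Count: 2.

2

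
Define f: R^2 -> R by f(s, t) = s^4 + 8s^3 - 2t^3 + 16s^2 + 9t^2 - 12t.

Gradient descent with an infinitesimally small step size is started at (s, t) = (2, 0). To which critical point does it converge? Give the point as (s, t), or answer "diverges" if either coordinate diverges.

(0, 1)

f is separable, so gradient descent decouples: s follows -∂f/∂s, t follows -∂f/∂t.
∂f/∂s = 4s(s + 2)(s + 4); at s=2 this is 192, so s decreases.
∂f/∂t = -6(t - 2)(t - 1); at t=0 this is -12, so t increases.
s converges to its nearest critical value 0 (a local min of the s-part); t converges to 1. The iterate converges to (0, 1).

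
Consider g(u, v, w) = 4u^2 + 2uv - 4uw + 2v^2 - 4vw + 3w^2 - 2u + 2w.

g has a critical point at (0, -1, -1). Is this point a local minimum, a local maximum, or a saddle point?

The Hessian is constant: H = [[8, 2, -4], [2, 4, -4], [-4, -4, 6]].
Leading principal minors: Δ₁ = 8, Δ₂ = 28, Δ₃ = 40.
All leading minors are positive, so H is positive definite: a local minimum.

local minimum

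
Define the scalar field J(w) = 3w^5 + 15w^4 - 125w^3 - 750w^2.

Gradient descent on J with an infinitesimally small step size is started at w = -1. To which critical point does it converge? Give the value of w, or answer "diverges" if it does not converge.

J'(w) = 15w(w - 5)(w + 4)(w + 5), so J'(-1) = 1080.
Gradient descent moves in the -J' direction, i.e. w is decreasing.
The nearest critical point in that direction is w = -4, where J'' = 540 > 0 (a local minimum). The iterate converges there.

-4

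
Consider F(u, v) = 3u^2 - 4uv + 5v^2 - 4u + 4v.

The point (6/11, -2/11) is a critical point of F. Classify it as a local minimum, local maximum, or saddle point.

local minimum

The Hessian of F is constant: H = [[6, -4], [-4, 10]].
det(H) = 6·10 − (-4)² = 44.
det(H) > 0 and tr(H) = 16 > 0, so H is positive definite and the point is a local minimum.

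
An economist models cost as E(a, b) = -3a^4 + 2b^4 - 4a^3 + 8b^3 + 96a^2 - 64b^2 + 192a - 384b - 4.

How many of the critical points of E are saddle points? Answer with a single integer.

E separates as a function of a plus a function of b, so ∇E=0 decouples.
∂E/∂a = -12(a - 4)(a + 1)(a + 4) = 0 at a ∈ {-4, -1, 4}; ∂E/∂b = 8(b - 4)(b + 3)(b + 4) = 0 at b ∈ {-4, -3, 4}.
The Hessian is diagonal: diag(E_aa, E_bb). Second derivatives: E_aa(-4)=-288, E_aa(-1)=180, E_aa(4)=-480; E_bb(-4)=64, E_bb(-3)=-56, E_bb(4)=448.
Saddle points occur where the two diagonal entries have opposite signs: (-4, -4), (-4, 4), (-1, -3), (4, -4), (4, 4). Count: 5.

5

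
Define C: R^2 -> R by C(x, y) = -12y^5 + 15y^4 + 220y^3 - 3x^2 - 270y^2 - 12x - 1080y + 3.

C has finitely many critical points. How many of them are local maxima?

2

C separates as a function of x plus a function of y, so ∇C=0 decouples.
∂C/∂x = -6(x + 2) = 0 at x ∈ {-2}; ∂C/∂y = -60(y - 3)(y - 2)(y + 1)(y + 3) = 0 at y ∈ {-3, -1, 2, 3}.
The Hessian is diagonal: diag(C_xx, C_yy). Second derivatives: C_xx(-2)=-6; C_yy(-3)=3600, C_yy(-1)=-1440, C_yy(2)=900, C_yy(3)=-1440.
Local maxima occur where both diagonal entries negative: (-2, -1), (-2, 3). Count: 2.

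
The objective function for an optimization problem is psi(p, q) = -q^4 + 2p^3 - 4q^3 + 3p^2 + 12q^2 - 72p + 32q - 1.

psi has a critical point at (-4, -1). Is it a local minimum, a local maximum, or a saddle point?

saddle point

The mixed partial ∂²psi/∂p∂q is 0, so the Hessian at any point is diag(psi_pp, psi_qq) = diag(6(2p + 1), 12(-q^2 - 2q + 2)).
At (-4, -1): H = diag(-42, 36).
The eigenvalues have opposite signs, so H is indefinite: a saddle point.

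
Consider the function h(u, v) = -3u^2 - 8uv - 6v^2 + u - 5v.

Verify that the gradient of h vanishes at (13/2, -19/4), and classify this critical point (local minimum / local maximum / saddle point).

local maximum

∇h = (-6u - 8v + 1, -8u - 12v - 5); substituting (13/2, -19/4) gives ∇h = (0, 0), so (13/2, -19/4) is indeed a critical point.
The Hessian of h is constant: H = [[-6, -8], [-8, -12]].
det(H) = (-6)·(-12) − (-8)² = 8.
det(H) > 0 and tr(H) = -18 < 0, so H is negative definite and the point is a local maximum.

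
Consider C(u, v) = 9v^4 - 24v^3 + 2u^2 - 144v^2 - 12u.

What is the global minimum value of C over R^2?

C(u,v) separates as P(u) + Q(v), so its minimum is min P + min Q.
P'(u) = 4u - 12 vanishes at u ∈ {3}; Q'(v) = 36v(v - 4)(v + 2) vanishes at v ∈ {-2, 0, 4}.
Local minima of P (where P''>0): P(3)=-18. Local minima of Q: Q(-2)=-240, Q(4)=-1536.
So the global minimum of C is P(3) + Q(4) = -18 − 1536 = -1554, attained at (3, 4).

-1554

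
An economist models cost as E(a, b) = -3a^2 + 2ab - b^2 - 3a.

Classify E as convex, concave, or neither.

E is quadratic, so its Hessian is the constant matrix H = [[-6, 2], [2, -2]].
det(H) = 8, tr(H) = -8.
det(H) > 0 and tr(H) < 0, so H is negative definite everywhere: concave.

concave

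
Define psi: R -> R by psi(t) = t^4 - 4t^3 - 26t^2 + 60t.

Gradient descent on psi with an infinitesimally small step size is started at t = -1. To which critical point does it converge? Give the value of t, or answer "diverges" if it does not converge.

-3

psi'(t) = 4(t - 5)(t - 1)(t + 3), so psi'(-1) = 96.
Gradient descent moves in the -psi' direction, i.e. t is decreasing.
The nearest critical point in that direction is t = -3, where psi'' = 128 > 0 (a local minimum). The iterate converges there.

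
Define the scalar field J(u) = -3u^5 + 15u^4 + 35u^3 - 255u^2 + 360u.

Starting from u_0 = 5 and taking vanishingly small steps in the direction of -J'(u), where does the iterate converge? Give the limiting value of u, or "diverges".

J'(u) = -15(u - 4)(u - 2)(u - 1)(u + 3), so J'(5) = -1440.
Gradient descent moves in the -J' direction, i.e. u is increasing.
There is no critical point above u=5, and J' keeps the same sign, so the iterate runs off to +∞.

diverges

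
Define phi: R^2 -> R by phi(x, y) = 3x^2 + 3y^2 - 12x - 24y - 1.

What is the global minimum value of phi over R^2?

phi(x,y) separates as P(x) + Q(y) − 1, so its minimum is min P + min Q − 1.
P'(x) = 6x - 12 vanishes at x ∈ {2}; Q'(y) = 6y - 24 vanishes at y ∈ {4}.
Local minima of P (where P''>0): P(2)=-12. Local minima of Q: Q(4)=-48.
So the global minimum of phi is P(2) + Q(4) − 1 = -12 − 48 − 1 = -61, attained at (2, 4).

-61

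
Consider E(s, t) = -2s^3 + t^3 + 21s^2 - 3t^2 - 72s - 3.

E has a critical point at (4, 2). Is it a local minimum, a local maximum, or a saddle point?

saddle point

The mixed partial ∂²E/∂s∂t is 0, so the Hessian at any point is diag(E_ss, E_tt) = diag(6(-2s + 7), 6(t - 1)).
At (4, 2): H = diag(-6, 6).
The eigenvalues have opposite signs, so H is indefinite: a saddle point.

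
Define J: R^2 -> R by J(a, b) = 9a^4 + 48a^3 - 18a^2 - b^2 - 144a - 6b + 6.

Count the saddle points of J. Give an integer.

J separates as a function of a plus a function of b, so ∇J=0 decouples.
∂J/∂a = 36(a - 1)(a + 1)(a + 4) = 0 at a ∈ {-4, -1, 1}; ∂J/∂b = -2(b + 3) = 0 at b ∈ {-3}.
The Hessian is diagonal: diag(J_aa, J_bb). Second derivatives: J_aa(-4)=540, J_aa(-1)=-216, J_aa(1)=360; J_bb(-3)=-2.
Saddle points occur where the two diagonal entries have opposite signs: (-4, -3), (1, -3). Count: 2.

2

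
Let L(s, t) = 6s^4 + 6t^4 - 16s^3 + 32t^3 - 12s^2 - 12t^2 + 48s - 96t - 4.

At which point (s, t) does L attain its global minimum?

L(s,t) separates as P(s) + Q(t) − 4, so its minimum is min P + min Q − 4.
P'(s) = 24(s - 2)(s - 1)(s + 1) vanishes at s ∈ {-1, 1, 2}; Q'(t) = 24(t - 1)(t + 1)(t + 4) vanishes at t ∈ {-4, -1, 1}.
Local minima of P (where P''>0): P(-1)=-38, P(2)=16. Local minima of Q: Q(-4)=-320, Q(1)=-70.
So the global minimum of L is P(-1) + Q(-4) − 4 = -38 − 320 − 4 = -362, attained at (-1, -4).

(-1, -4)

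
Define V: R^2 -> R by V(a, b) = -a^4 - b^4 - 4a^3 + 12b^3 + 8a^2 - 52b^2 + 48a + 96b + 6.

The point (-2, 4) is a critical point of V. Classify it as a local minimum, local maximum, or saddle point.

saddle point

The mixed partial ∂²V/∂a∂b is 0, so the Hessian at any point is diag(V_aa, V_bb) = diag(4(-3a^2 - 6a + 4), 4(-3b^2 + 18b - 26)).
At (-2, 4): H = diag(16, -8).
The eigenvalues have opposite signs, so H is indefinite: a saddle point.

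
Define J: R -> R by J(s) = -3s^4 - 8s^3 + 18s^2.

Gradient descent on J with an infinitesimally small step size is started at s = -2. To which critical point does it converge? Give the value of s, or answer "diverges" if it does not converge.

0

J'(s) = -12s(s - 1)(s + 3), so J'(-2) = -72.
Gradient descent moves in the -J' direction, i.e. s is increasing.
The nearest critical point in that direction is s = 0, where J'' = 36 > 0 (a local minimum). The iterate converges there.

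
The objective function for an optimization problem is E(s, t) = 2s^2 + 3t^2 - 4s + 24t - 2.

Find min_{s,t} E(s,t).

E(s,t) separates as P(s) + Q(t) − 2, so its minimum is min P + min Q − 2.
P'(s) = 4s - 4 vanishes at s ∈ {1}; Q'(t) = 6(t + 4) vanishes at t ∈ {-4}.
Local minima of P (where P''>0): P(1)=-2. Local minima of Q: Q(-4)=-48.
So the global minimum of E is P(1) + Q(-4) − 2 = -2 − 48 − 2 = -52, attained at (1, -4).

-52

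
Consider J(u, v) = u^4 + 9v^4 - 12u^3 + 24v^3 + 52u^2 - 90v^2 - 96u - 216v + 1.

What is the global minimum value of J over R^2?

J(u,v) separates as P(u) + Q(v) + 1, so its minimum is min P + min Q + 1.
P'(u) = 4(u - 4)(u - 3)(u - 2) vanishes at u ∈ {2, 3, 4}; Q'(v) = 36(v - 2)(v + 1)(v + 3) vanishes at v ∈ {-3, -1, 2}.
Local minima of P (where P''>0): P(2)=-64, P(4)=-64. Local minima of Q: Q(-3)=-81, Q(2)=-456.
So the global minimum of J is P(2) + Q(2) + 1 = -64 − 456 + 1 = -519, attained at (2, 2).

-519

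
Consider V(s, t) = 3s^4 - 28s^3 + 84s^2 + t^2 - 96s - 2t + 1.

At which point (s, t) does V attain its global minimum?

(4, 1)

V(s,t) separates as P(s) + Q(t) + 1, so its minimum is min P + min Q + 1.
P'(s) = 12(s - 4)(s - 2)(s - 1) vanishes at s ∈ {1, 2, 4}; Q'(t) = 2(t - 1) vanishes at t ∈ {1}.
Local minima of P (where P''>0): P(1)=-37, P(4)=-64. Local minima of Q: Q(1)=-1.
So the global minimum of V is P(4) + Q(1) + 1 = -64 − 1 + 1 = -64, attained at (4, 1).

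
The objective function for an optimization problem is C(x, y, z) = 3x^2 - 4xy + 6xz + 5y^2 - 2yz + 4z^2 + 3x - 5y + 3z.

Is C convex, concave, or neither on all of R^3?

C is quadratic, so its Hessian is the constant matrix H = [[6, -4, 6], [-4, 10, -2], [6, -2, 8]].
Leading principal minors: 6, 44, 64.
All positive ⇒ H ≻ 0 ⇒ convex.

convex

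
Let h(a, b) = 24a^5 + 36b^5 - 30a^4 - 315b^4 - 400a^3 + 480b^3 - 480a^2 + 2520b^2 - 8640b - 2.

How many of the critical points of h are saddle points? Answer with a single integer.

h separates as a function of a plus a function of b, so ∇h=0 decouples.
∂h/∂a = 120a(a - 4)(a + 1)(a + 2) = 0 at a ∈ {-2, -1, 0, 4}; ∂h/∂b = 180(b - 4)(b - 3)(b - 2)(b + 2) = 0 at b ∈ {-2, 2, 3, 4}.
The Hessian is diagonal: diag(h_aa, h_bb). Second derivatives: h_aa(-2)=-1440, h_aa(-1)=600, h_aa(0)=-960, h_aa(4)=14400; h_bb(-2)=-21600, h_bb(2)=1440, h_bb(3)=-900, h_bb(4)=2160.
Saddle points occur where the two diagonal entries have opposite signs: (-2, 2), (-2, 4), (-1, -2), (-1, 3), (0, 2), (0, 4), (4, -2), (4, 3). Count: 8.

8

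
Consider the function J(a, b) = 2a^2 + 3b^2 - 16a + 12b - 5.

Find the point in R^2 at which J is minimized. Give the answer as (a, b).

(4, -2)

J(a,b) separates as P(a) + Q(b) − 5, so its minimum is min P + min Q − 5.
P'(a) = 4a - 16 vanishes at a ∈ {4}; Q'(b) = 6b + 12 vanishes at b ∈ {-2}.
Local minima of P (where P''>0): P(4)=-32. Local minima of Q: Q(-2)=-12.
So the global minimum of J is P(4) + Q(-2) − 5 = -32 − 12 − 5 = -49, attained at (4, -2).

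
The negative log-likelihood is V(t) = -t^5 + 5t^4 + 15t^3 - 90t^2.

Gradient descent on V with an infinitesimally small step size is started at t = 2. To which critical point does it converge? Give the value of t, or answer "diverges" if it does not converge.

V'(t) = -5t(t - 4)(t - 3)(t + 3), so V'(2) = -100.
Gradient descent moves in the -V' direction, i.e. t is increasing.
The nearest critical point in that direction is t = 3, where V'' = 90 > 0 (a local minimum). The iterate converges there.

3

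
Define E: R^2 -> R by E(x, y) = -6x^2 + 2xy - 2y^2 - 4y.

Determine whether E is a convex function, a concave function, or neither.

concave

E is quadratic, so its Hessian is the constant matrix H = [[-12, 2], [2, -4]].
det(H) = 44, tr(H) = -16.
det(H) > 0 and tr(H) < 0, so H is negative definite everywhere: concave.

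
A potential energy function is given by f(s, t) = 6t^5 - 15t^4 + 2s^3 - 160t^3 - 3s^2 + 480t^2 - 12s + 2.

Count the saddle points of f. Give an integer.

4

f separates as a function of s plus a function of t, so ∇f=0 decouples.
∂f/∂s = 6(s - 2)(s + 1) = 0 at s ∈ {-1, 2}; ∂f/∂t = 30t(t - 4)(t - 2)(t + 4) = 0 at t ∈ {-4, 0, 2, 4}.
The Hessian is diagonal: diag(f_ss, f_tt). Second derivatives: f_ss(-1)=-18, f_ss(2)=18; f_tt(-4)=-5760, f_tt(0)=960, f_tt(2)=-720, f_tt(4)=1920.
Saddle points occur where the two diagonal entries have opposite signs: (-1, 0), (-1, 4), (2, -4), (2, 2). Count: 4.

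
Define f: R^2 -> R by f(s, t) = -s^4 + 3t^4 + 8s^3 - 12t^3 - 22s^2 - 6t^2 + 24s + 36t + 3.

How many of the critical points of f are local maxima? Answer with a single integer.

f separates as a function of s plus a function of t, so ∇f=0 decouples.
∂f/∂s = -4(s - 3)(s - 2)(s - 1) = 0 at s ∈ {1, 2, 3}; ∂f/∂t = 12(t - 3)(t - 1)(t + 1) = 0 at t ∈ {-1, 1, 3}.
The Hessian is diagonal: diag(f_ss, f_tt). Second derivatives: f_ss(1)=-8, f_ss(2)=4, f_ss(3)=-8; f_tt(-1)=96, f_tt(1)=-48, f_tt(3)=96.
Local maxima occur where both diagonal entries negative: (1, 1), (3, 1). Count: 2.

2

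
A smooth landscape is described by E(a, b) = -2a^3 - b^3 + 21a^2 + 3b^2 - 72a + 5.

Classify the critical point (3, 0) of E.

local minimum

The mixed partial ∂²E/∂a∂b is 0, so the Hessian at any point is diag(E_aa, E_bb) = diag(6(-2a + 7), 6(-b + 1)).
At (3, 0): H = diag(6, 6).
Both eigenvalues are positive, so H is positive definite: a local minimum.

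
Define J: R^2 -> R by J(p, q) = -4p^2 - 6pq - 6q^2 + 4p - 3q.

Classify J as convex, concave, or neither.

concave

J is quadratic, so its Hessian is the constant matrix H = [[-8, -6], [-6, -12]].
det(H) = 60, tr(H) = -20.
det(H) > 0 and tr(H) < 0, so H is negative definite everywhere: concave.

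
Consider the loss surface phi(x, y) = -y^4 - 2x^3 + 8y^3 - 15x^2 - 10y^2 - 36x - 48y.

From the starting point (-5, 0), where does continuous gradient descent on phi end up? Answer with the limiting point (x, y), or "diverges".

(-3, 3)

phi is separable, so gradient descent decouples: x follows -∂phi/∂x, y follows -∂phi/∂y.
∂phi/∂x = -6(x + 2)(x + 3); at x=-5 this is -36, so x increases.
∂phi/∂y = -4(y - 4)(y - 3)(y + 1); at y=0 this is -48, so y increases.
x converges to its nearest critical value -3 (a local min of the x-part); y converges to 3. The iterate converges to (-3, 3).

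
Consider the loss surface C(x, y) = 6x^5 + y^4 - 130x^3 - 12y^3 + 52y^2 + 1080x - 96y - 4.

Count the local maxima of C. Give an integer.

C separates as a function of x plus a function of y, so ∇C=0 decouples.
∂C/∂x = 30(x - 3)(x - 2)(x + 2)(x + 3) = 0 at x ∈ {-3, -2, 2, 3}; ∂C/∂y = 4(y - 4)(y - 3)(y - 2) = 0 at y ∈ {2, 3, 4}.
The Hessian is diagonal: diag(C_xx, C_yy). Second derivatives: C_xx(-3)=-900, C_xx(-2)=600, C_xx(2)=-600, C_xx(3)=900; C_yy(2)=8, C_yy(3)=-4, C_yy(4)=8.
Local maxima occur where both diagonal entries negative: (-3, 3), (2, 3). Count: 2.

2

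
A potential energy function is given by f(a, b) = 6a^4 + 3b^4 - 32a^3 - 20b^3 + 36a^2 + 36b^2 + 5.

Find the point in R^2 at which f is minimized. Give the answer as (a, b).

(3, 0)

f(a,b) separates as P(a) + Q(b) + 5, so its minimum is min P + min Q + 5.
P'(a) = 24a(a - 3)(a - 1) vanishes at a ∈ {0, 1, 3}; Q'(b) = 12b(b - 3)(b - 2) vanishes at b ∈ {0, 2, 3}.
Local minima of P (where P''>0): P(0)=0, P(3)=-54. Local minima of Q: Q(0)=0, Q(3)=27.
So the global minimum of f is P(3) + Q(0) + 5 = -54 + 0 + 5 = -49, attained at (3, 0).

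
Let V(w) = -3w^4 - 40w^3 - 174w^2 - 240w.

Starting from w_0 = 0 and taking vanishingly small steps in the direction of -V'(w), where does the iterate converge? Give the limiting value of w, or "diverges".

V'(w) = -12(w + 1)(w + 4)(w + 5), so V'(0) = -240.
Gradient descent moves in the -V' direction, i.e. w is increasing.
There is no critical point above w=0, and V' keeps the same sign, so the iterate runs off to +∞.

diverges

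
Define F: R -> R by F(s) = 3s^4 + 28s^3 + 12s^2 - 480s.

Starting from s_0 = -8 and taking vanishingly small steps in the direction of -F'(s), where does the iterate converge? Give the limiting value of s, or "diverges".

-5

F'(s) = 12(s - 2)(s + 4)(s + 5), so F'(-8) = -1440.
Gradient descent moves in the -F' direction, i.e. s is increasing.
The nearest critical point in that direction is s = -5, where F'' = 84 > 0 (a local minimum). The iterate converges there.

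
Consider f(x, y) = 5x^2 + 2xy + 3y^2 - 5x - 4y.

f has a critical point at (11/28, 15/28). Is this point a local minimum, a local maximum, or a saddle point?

local minimum

The Hessian of f is constant: H = [[10, 2], [2, 6]].
det(H) = 10·6 − 2² = 56.
det(H) > 0 and tr(H) = 16 > 0, so H is positive definite and the point is a local minimum.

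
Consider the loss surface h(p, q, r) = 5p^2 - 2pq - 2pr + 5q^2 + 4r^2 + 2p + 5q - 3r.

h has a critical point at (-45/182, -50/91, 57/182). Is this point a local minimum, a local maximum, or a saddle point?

The Hessian is constant: H = [[10, -2, -2], [-2, 10, 0], [-2, 0, 8]].
Leading principal minors: Δ₁ = 10, Δ₂ = 96, Δ₃ = 728.
All leading minors are positive, so H is positive definite: a local minimum.

local minimum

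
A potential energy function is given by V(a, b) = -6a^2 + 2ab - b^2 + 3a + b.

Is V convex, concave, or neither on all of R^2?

V is quadratic, so its Hessian is the constant matrix H = [[-12, 2], [2, -2]].
det(H) = 20, tr(H) = -14.
det(H) > 0 and tr(H) < 0, so H is negative definite everywhere: concave.

concave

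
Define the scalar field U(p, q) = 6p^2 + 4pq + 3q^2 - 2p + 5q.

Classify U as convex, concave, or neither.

U is quadratic, so its Hessian is the constant matrix H = [[12, 4], [4, 6]].
det(H) = 56, tr(H) = 18.
det(H) > 0 and tr(H) > 0, so H is positive definite everywhere: convex.

convex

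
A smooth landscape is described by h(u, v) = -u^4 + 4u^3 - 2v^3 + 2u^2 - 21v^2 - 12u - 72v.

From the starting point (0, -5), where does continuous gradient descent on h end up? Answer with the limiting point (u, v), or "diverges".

(1, -4)

h is separable, so gradient descent decouples: u follows -∂h/∂u, v follows -∂h/∂v.
∂h/∂u = -4(u - 3)(u - 1)(u + 1); at u=0 this is -12, so u increases.
∂h/∂v = -6(v + 3)(v + 4); at v=-5 this is -12, so v increases.
u converges to its nearest critical value 1 (a local min of the u-part); v converges to -4. The iterate converges to (1, -4).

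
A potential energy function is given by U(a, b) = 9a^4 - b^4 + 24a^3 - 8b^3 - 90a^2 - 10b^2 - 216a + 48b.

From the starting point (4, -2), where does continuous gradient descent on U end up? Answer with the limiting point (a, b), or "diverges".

(2, -3)

U is separable, so gradient descent decouples: a follows -∂U/∂a, b follows -∂U/∂b.
∂U/∂a = 36(a - 2)(a + 1)(a + 3); at a=4 this is 2520, so a decreases.
∂U/∂b = -4(b - 1)(b + 3)(b + 4); at b=-2 this is 24, so b decreases.
a converges to its nearest critical value 2 (a local min of the a-part); b converges to -3. The iterate converges to (2, -3).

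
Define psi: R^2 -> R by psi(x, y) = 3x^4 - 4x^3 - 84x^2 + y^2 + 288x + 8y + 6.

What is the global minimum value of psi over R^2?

psi(x,y) separates as P(x) + Q(y) + 6, so its minimum is min P + min Q + 6.
P'(x) = 12(x - 3)(x - 2)(x + 4) vanishes at x ∈ {-4, 2, 3}; Q'(y) = 2y + 8 vanishes at y ∈ {-4}.
Local minima of P (where P''>0): P(-4)=-1472, P(3)=243. Local minima of Q: Q(-4)=-16.
So the global minimum of psi is P(-4) + Q(-4) + 6 = -1472 − 16 + 6 = -1482, attained at (-4, -4).

-1482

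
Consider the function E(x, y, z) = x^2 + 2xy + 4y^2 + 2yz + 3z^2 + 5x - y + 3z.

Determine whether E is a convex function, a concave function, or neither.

convex

E is quadratic, so its Hessian is the constant matrix H = [[2, 2, 0], [2, 8, 2], [0, 2, 6]].
Leading principal minors: 2, 12, 64.
All positive ⇒ H ≻ 0 ⇒ convex.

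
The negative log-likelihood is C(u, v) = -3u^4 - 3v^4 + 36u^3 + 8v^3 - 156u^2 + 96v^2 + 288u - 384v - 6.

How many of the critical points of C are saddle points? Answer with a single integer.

4

C separates as a function of u plus a function of v, so ∇C=0 decouples.
∂C/∂u = -12(u - 4)(u - 3)(u - 2) = 0 at u ∈ {2, 3, 4}; ∂C/∂v = -12(v - 4)(v - 2)(v + 4) = 0 at v ∈ {-4, 2, 4}.
The Hessian is diagonal: diag(C_uu, C_vv). Second derivatives: C_uu(2)=-24, C_uu(3)=12, C_uu(4)=-24; C_vv(-4)=-576, C_vv(2)=144, C_vv(4)=-192.
Saddle points occur where the two diagonal entries have opposite signs: (2, 2), (3, -4), (3, 4), (4, 2). Count: 4.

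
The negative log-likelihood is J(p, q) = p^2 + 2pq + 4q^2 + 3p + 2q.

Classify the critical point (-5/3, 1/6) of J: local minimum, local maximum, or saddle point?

local minimum

The Hessian of J is constant: H = [[2, 2], [2, 8]].
det(H) = 2·8 − 2² = 12.
det(H) > 0 and tr(H) = 10 > 0, so H is positive definite and the point is a local minimum.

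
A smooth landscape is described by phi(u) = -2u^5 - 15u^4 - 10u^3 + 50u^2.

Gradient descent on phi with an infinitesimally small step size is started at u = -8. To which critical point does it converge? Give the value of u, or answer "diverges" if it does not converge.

phi'(u) = -10u(u - 1)(u + 2)(u + 5), so phi'(-8) = -12960.
Gradient descent moves in the -phi' direction, i.e. u is increasing.
The nearest critical point in that direction is u = -5, where phi'' = 900 > 0 (a local minimum). The iterate converges there.

-5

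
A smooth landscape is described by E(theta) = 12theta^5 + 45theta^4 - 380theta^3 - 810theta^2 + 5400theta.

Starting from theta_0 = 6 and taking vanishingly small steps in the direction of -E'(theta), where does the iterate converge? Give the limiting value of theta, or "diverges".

E'(theta) = 60(theta - 3)(theta - 2)(theta + 3)(theta + 5), so E'(6) = 71280.
Gradient descent moves in the -E' direction, i.e. theta is decreasing.
The nearest critical point in that direction is theta = 3, where E'' = 2880 > 0 (a local minimum). The iterate converges there.

3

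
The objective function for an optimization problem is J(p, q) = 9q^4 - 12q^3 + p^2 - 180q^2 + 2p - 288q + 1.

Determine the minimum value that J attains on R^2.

J(p,q) separates as A(p) + B(q) + 1, so its minimum is min A + min B + 1.
A'(p) = 2p + 2 vanishes at p ∈ {-1}; B'(q) = 36(q - 4)(q + 1)(q + 2) vanishes at q ∈ {-2, -1, 4}.
Local minima of A (where A''>0): A(-1)=-1. Local minima of B: B(-2)=96, B(4)=-2496.
So the global minimum of J is A(-1) + B(4) + 1 = -1 − 2496 + 1 = -2496, attained at (-1, 4).

-2496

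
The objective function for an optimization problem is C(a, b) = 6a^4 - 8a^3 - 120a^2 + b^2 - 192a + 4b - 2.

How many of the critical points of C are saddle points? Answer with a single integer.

1

C separates as a function of a plus a function of b, so ∇C=0 decouples.
∂C/∂a = 24(a - 4)(a + 1)(a + 2) = 0 at a ∈ {-2, -1, 4}; ∂C/∂b = 2(b + 2) = 0 at b ∈ {-2}.
The Hessian is diagonal: diag(C_aa, C_bb). Second derivatives: C_aa(-2)=144, C_aa(-1)=-120, C_aa(4)=720; C_bb(-2)=2.
Saddle points occur where the two diagonal entries have opposite signs: (-1, -2). Count: 1.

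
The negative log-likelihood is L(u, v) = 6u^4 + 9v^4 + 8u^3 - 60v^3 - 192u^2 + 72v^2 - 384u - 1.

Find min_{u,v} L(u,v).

L(u,v) separates as P(u) + Q(v) − 1, so its minimum is min P + min Q − 1.
P'(u) = 24(u - 4)(u + 1)(u + 4) vanishes at u ∈ {-4, -1, 4}; Q'(v) = 36v(v - 4)(v - 1) vanishes at v ∈ {0, 1, 4}.
Local minima of P (where P''>0): P(-4)=-512, P(4)=-2560. Local minima of Q: Q(0)=0, Q(4)=-384.
So the global minimum of L is P(4) + Q(4) − 1 = -2560 − 384 − 1 = -2945, attained at (4, 4).

-2945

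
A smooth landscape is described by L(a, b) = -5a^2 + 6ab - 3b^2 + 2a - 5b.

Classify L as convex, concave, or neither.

concave

L is quadratic, so its Hessian is the constant matrix H = [[-10, 6], [6, -6]].
det(H) = 24, tr(H) = -16.
det(H) > 0 and tr(H) < 0, so H is negative definite everywhere: concave.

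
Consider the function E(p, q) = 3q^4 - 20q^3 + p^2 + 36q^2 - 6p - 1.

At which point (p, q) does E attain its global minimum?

E(p,q) separates as A(p) + B(q) − 1, so its minimum is min A + min B − 1.
A'(p) = 2p - 6 vanishes at p ∈ {3}; B'(q) = 12q(q - 3)(q - 2) vanishes at q ∈ {0, 2, 3}.
Local minima of A (where A''>0): A(3)=-9. Local minima of B: B(0)=0, B(3)=27.
So the global minimum of E is A(3) + B(0) − 1 = -9 + 0 − 1 = -10, attained at (3, 0).

(3, 0)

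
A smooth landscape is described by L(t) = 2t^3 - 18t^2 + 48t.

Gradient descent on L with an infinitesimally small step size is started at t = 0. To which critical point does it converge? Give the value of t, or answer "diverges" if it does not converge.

L'(t) = 6(t - 4)(t - 2), so L'(0) = 48.
Gradient descent moves in the -L' direction, i.e. t is decreasing.
There is no critical point below t=0, and L' keeps the same sign, so the iterate runs off to −∞.

diverges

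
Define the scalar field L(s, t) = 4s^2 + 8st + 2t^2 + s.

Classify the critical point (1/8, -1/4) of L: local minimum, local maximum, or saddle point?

The Hessian of L is constant: H = [[8, 8], [8, 4]].
det(H) = 8·4 − 8² = -32.
Since det(H) < 0, H is indefinite and the critical point is a saddle point.

saddle point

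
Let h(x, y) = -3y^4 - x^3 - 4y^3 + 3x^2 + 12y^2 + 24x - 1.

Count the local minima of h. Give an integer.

h separates as a function of x plus a function of y, so ∇h=0 decouples.
∂h/∂x = -3(x - 4)(x + 2) = 0 at x ∈ {-2, 4}; ∂h/∂y = -12y(y - 1)(y + 2) = 0 at y ∈ {-2, 0, 1}.
The Hessian is diagonal: diag(h_xx, h_yy). Second derivatives: h_xx(-2)=18, h_xx(4)=-18; h_yy(-2)=-72, h_yy(0)=24, h_yy(1)=-36.
Local minima occur where both diagonal entries positive: (-2, 0). Count: 1.

1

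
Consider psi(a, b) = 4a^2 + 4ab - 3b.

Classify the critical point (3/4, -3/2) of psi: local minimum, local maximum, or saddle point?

The Hessian of psi is constant: H = [[8, 4], [4, 0]].
det(H) = 8·0 − 4² = -16.
Since det(H) < 0, H is indefinite and the critical point is a saddle point.

saddle point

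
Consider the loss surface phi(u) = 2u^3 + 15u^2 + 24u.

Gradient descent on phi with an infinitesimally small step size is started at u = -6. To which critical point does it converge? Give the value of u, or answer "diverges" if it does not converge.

diverges

phi'(u) = 6(u + 1)(u + 4), so phi'(-6) = 60.
Gradient descent moves in the -phi' direction, i.e. u is decreasing.
There is no critical point below u=-6, and phi' keeps the same sign, so the iterate runs off to −∞.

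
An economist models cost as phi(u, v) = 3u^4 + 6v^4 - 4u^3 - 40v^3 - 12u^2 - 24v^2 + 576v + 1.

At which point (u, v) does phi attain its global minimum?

phi(u,v) separates as P(u) + Q(v) + 1, so its minimum is min P + min Q + 1.
P'(u) = 12u(u - 2)(u + 1) vanishes at u ∈ {-1, 0, 2}; Q'(v) = 24(v - 4)(v - 3)(v + 2) vanishes at v ∈ {-2, 3, 4}.
Local minima of P (where P''>0): P(-1)=-5, P(2)=-32. Local minima of Q: Q(-2)=-832, Q(4)=896.
So the global minimum of phi is P(2) + Q(-2) + 1 = -32 − 832 + 1 = -863, attained at (2, -2).

(2, -2)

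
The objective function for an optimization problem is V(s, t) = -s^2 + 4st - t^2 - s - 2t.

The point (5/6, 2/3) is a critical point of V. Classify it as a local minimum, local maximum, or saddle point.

saddle point

The Hessian of V is constant: H = [[-2, 4], [4, -2]].
det(H) = (-2)·(-2) − 4² = -12.
Since det(H) < 0, H is indefinite and the critical point is a saddle point.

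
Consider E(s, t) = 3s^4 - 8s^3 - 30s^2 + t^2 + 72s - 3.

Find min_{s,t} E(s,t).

-155

E(s,t) separates as P(s) + Q(t) − 3, so its minimum is min P + min Q − 3.
P'(s) = 12(s - 3)(s - 1)(s + 2) vanishes at s ∈ {-2, 1, 3}; Q'(t) = 2t vanishes at t ∈ {0}.
Local minima of P (where P''>0): P(-2)=-152, P(3)=-27. Local minima of Q: Q(0)=0.
So the global minimum of E is P(-2) + Q(0) − 3 = -152 + 0 − 3 = -155, attained at (-2, 0).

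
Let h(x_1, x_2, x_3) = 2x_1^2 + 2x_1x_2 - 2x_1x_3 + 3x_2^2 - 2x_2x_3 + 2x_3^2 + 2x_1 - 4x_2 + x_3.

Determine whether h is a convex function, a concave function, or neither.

h is quadratic, so its Hessian is the constant matrix H = [[4, 2, -2], [2, 6, -2], [-2, -2, 4]].
Leading principal minors: 4, 20, 56.
All positive ⇒ H ≻ 0 ⇒ convex.

convex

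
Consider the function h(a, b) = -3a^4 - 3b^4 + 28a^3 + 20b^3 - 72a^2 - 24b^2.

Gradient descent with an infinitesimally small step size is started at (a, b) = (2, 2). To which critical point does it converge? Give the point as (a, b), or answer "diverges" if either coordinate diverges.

(3, 1)

h is separable, so gradient descent decouples: a follows -∂h/∂a, b follows -∂h/∂b.
∂h/∂a = -12a(a - 4)(a - 3); at a=2 this is -48, so a increases.
∂h/∂b = -12b(b - 4)(b - 1); at b=2 this is 48, so b decreases.
a converges to its nearest critical value 3 (a local min of the a-part); b converges to 1. The iterate converges to (3, 1).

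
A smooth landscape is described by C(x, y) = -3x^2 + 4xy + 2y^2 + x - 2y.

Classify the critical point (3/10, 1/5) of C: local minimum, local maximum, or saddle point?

saddle point

The Hessian of C is constant: H = [[-6, 4], [4, 4]].
det(H) = (-6)·4 − 4² = -40.
Since det(H) < 0, H is indefinite and the critical point is a saddle point.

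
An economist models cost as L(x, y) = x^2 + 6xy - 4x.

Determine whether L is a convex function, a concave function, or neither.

L is quadratic, so its Hessian is the constant matrix H = [[2, 6], [6, 0]].
det(H) = -36, tr(H) = 2.
det(H) < 0, so H is indefinite: neither convex nor concave.

neither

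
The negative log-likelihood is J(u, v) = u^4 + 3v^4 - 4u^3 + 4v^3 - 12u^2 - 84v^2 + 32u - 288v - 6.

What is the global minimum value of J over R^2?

J(u,v) separates as P(u) + Q(v) − 6, so its minimum is min P + min Q − 6.
P'(u) = 4(u - 4)(u - 1)(u + 2) vanishes at u ∈ {-2, 1, 4}; Q'(v) = 12(v - 4)(v + 2)(v + 3) vanishes at v ∈ {-3, -2, 4}.
Local minima of P (where P''>0): P(-2)=-64, P(4)=-64. Local minima of Q: Q(-3)=243, Q(4)=-1472.
So the global minimum of J is P(-2) + Q(4) − 6 = -64 − 1472 − 6 = -1542, attained at (-2, 4).

-1542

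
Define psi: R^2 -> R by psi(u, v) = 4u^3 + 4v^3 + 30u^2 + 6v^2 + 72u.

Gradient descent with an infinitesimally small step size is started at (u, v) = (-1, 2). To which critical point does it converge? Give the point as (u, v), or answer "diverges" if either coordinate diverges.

psi is separable, so gradient descent decouples: u follows -∂psi/∂u, v follows -∂psi/∂v.
∂psi/∂u = 12(u + 2)(u + 3); at u=-1 this is 24, so u decreases.
∂psi/∂v = 12v(v + 1); at v=2 this is 72, so v decreases.
u converges to its nearest critical value -2 (a local min of the u-part); v converges to 0. The iterate converges to (-2, 0).

(-2, 0)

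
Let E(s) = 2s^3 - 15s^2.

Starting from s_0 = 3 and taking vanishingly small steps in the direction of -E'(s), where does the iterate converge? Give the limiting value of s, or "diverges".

E'(s) = 6s(s - 5), so E'(3) = -36.
Gradient descent moves in the -E' direction, i.e. s is increasing.
The nearest critical point in that direction is s = 5, where E'' = 30 > 0 (a local minimum). The iterate converges there.

5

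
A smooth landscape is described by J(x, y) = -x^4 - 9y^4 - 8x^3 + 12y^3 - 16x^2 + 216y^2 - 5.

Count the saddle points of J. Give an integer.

4

J separates as a function of x plus a function of y, so ∇J=0 decouples.
∂J/∂x = -4x(x + 2)(x + 4) = 0 at x ∈ {-4, -2, 0}; ∂J/∂y = -36y(y - 4)(y + 3) = 0 at y ∈ {-3, 0, 4}.
The Hessian is diagonal: diag(J_xx, J_yy). Second derivatives: J_xx(-4)=-32, J_xx(-2)=16, J_xx(0)=-32; J_yy(-3)=-756, J_yy(0)=432, J_yy(4)=-1008.
Saddle points occur where the two diagonal entries have opposite signs: (-4, 0), (-2, -3), (-2, 4), (0, 0). Count: 4.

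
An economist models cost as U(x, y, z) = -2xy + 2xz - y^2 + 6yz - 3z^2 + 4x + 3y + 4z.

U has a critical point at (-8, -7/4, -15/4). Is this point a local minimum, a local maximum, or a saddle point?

The Hessian is constant: H = [[0, -2, 2], [-2, -2, 6], [2, 6, -6]].
Leading principal minors: Δ₁ = 0, Δ₂ = -4, Δ₃ = -16.
The minors fit neither the all-positive nor the alternating-sign pattern, so H is indefinite: a saddle point.

saddle point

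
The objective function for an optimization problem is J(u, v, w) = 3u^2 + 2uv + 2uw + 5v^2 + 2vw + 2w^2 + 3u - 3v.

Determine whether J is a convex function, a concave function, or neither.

J is quadratic, so its Hessian is the constant matrix H = [[6, 2, 2], [2, 10, 2], [2, 2, 4]].
Leading principal minors: 6, 56, 176.
All positive ⇒ H ≻ 0 ⇒ convex.

convex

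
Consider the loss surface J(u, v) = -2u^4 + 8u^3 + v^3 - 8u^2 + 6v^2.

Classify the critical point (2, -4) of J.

local maximum

The mixed partial ∂²J/∂u∂v is 0, so the Hessian at any point is diag(J_uu, J_vv) = diag(8(-3u^2 + 6u - 2), 6(v + 2)).
At (2, -4): H = diag(-16, -12).
Both eigenvalues are negative, so H is negative definite: a local maximum.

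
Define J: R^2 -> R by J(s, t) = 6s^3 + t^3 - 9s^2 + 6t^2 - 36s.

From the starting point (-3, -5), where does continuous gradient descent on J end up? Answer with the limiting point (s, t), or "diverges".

J is separable, so gradient descent decouples: s follows -∂J/∂s, t follows -∂J/∂t.
∂J/∂s = 18(s - 2)(s + 1); at s=-3 this is 180, so s decreases.
∂J/∂t = 3t(t + 4); at t=-5 this is 15, so t decreases.
The s-coordinate has no critical point in that direction and runs off to infinity.

diverges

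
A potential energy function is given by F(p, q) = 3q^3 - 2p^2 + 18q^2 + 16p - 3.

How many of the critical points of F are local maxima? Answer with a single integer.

1

F separates as a function of p plus a function of q, so ∇F=0 decouples.
∂F/∂p = -4(p - 4) = 0 at p ∈ {4}; ∂F/∂q = 9q(q + 4) = 0 at q ∈ {-4, 0}.
The Hessian is diagonal: diag(F_pp, F_qq). Second derivatives: F_pp(4)=-4; F_qq(-4)=-36, F_qq(0)=36.
Local maxima occur where both diagonal entries negative: (4, -4). Count: 1.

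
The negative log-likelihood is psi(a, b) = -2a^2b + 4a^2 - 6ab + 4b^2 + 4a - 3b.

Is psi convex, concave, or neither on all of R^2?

neither

The term -2a^2b is cubic, so the Hessian is not constant.
∂²psi/∂a² = -4b + 8, which takes both signs as b varies (negative for sufficiently large b). A diagonal entry of the Hessian changing sign means the Hessian is neither positive- nor negative-semidefinite on all of R^2.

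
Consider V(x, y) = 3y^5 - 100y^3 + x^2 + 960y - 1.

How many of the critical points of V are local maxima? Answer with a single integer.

0

V separates as a function of x plus a function of y, so ∇V=0 decouples.
∂V/∂x = 2x = 0 at x ∈ {0}; ∂V/∂y = 15(y - 4)(y - 2)(y + 2)(y + 4) = 0 at y ∈ {-4, -2, 2, 4}.
The Hessian is diagonal: diag(V_xx, V_yy). Second derivatives: V_xx(0)=2; V_yy(-4)=-1440, V_yy(-2)=720, V_yy(2)=-720, V_yy(4)=1440.
Local maxima occur where both diagonal entries negative: none. Count: 0.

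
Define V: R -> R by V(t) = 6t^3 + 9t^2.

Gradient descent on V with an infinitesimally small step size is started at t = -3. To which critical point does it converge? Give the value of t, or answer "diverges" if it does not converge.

V'(t) = 18t(t + 1), so V'(-3) = 108.
Gradient descent moves in the -V' direction, i.e. t is decreasing.
There is no critical point below t=-3, and V' keeps the same sign, so the iterate runs off to −∞.

diverges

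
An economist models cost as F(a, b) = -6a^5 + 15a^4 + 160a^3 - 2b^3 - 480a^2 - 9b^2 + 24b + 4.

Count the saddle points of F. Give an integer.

F separates as a function of a plus a function of b, so ∇F=0 decouples.
∂F/∂a = -30a(a - 4)(a - 2)(a + 4) = 0 at a ∈ {-4, 0, 2, 4}; ∂F/∂b = -6(b - 1)(b + 4) = 0 at b ∈ {-4, 1}.
The Hessian is diagonal: diag(F_aa, F_bb). Second derivatives: F_aa(-4)=5760, F_aa(0)=-960, F_aa(2)=720, F_aa(4)=-1920; F_bb(-4)=30, F_bb(1)=-30.
Saddle points occur where the two diagonal entries have opposite signs: (-4, 1), (0, -4), (2, 1), (4, -4). Count: 4.

4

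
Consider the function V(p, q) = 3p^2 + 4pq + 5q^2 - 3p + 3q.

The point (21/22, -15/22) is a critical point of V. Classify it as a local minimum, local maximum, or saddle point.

local minimum

The Hessian of V is constant: H = [[6, 4], [4, 10]].
det(H) = 6·10 − 4² = 44.
det(H) > 0 and tr(H) = 16 > 0, so H is positive definite and the point is a local minimum.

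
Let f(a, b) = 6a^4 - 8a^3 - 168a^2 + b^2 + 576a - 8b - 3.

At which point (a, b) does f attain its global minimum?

(-4, 4)

f(a,b) separates as P(a) + Q(b) − 3, so its minimum is min P + min Q − 3.
P'(a) = 24(a - 3)(a - 2)(a + 4) vanishes at a ∈ {-4, 2, 3}; Q'(b) = 2b - 8 vanishes at b ∈ {4}.
Local minima of P (where P''>0): P(-4)=-2944, P(3)=486. Local minima of Q: Q(4)=-16.
So the global minimum of f is P(-4) + Q(4) − 3 = -2944 − 16 − 3 = -2963, attained at (-4, 4).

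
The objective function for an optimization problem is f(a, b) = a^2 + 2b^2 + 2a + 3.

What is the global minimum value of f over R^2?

f(a,b) separates as P(a) + Q(b) + 3, so its minimum is min P + min Q + 3.
P'(a) = 2a + 2 vanishes at a ∈ {-1}; Q'(b) = 4b vanishes at b ∈ {0}.
Local minima of P (where P''>0): P(-1)=-1. Local minima of Q: Q(0)=0.
So the global minimum of f is P(-1) + Q(0) + 3 = -1 + 0 + 3 = 2, attained at (-1, 0).

2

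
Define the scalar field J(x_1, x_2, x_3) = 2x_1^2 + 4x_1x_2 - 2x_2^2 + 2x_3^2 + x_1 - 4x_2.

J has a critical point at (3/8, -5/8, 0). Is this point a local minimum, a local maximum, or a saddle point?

saddle point

The Hessian is constant: H = [[4, 4, 0], [4, -4, 0], [0, 0, 4]].
Leading principal minors: Δ₁ = 4, Δ₂ = -32, Δ₃ = -128.
The minors fit neither the all-positive nor the alternating-sign pattern, so H is indefinite: a saddle point.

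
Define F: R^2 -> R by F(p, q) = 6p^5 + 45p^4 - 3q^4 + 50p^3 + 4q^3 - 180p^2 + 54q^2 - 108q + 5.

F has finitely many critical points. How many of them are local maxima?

4

F separates as a function of p plus a function of q, so ∇F=0 decouples.
∂F/∂p = 30p(p - 1)(p + 3)(p + 4) = 0 at p ∈ {-4, -3, 0, 1}; ∂F/∂q = -12(q - 3)(q - 1)(q + 3) = 0 at q ∈ {-3, 1, 3}.
The Hessian is diagonal: diag(F_pp, F_qq). Second derivatives: F_pp(-4)=-600, F_pp(-3)=360, F_pp(0)=-360, F_pp(1)=600; F_qq(-3)=-288, F_qq(1)=96, F_qq(3)=-144.
Local maxima occur where both diagonal entries negative: (-4, -3), (-4, 3), (0, -3), (0, 3). Count: 4.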